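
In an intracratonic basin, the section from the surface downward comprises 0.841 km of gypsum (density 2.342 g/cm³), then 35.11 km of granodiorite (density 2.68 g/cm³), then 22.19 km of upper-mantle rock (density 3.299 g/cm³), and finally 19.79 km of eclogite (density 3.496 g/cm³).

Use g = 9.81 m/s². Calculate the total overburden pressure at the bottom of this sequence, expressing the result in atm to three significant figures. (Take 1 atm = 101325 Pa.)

23100 atm

gypsum: 2342 kg/m³ × 9.81 m/s² × 841 m = 1.932×10^7 Pa = 190.7 atm
granodiorite: 2680 kg/m³ × 9.81 m/s² × 35110 m = 9.231×10^8 Pa = 9110 atm
upper-mantle rock: 3299 kg/m³ × 9.81 m/s² × 22190 m = 7.181×10^8 Pa = 7087 atm
eclogite: 3496 kg/m³ × 9.81 m/s² × 19790 m = 6.787×10^8 Pa = 6698 atm
Total = 190.7 + 9110 + 7087 + 6698 = 23087 atm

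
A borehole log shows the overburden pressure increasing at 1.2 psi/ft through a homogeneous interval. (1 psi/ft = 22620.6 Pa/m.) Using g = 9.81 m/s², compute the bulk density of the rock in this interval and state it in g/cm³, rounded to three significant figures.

2.77 g/cm³

ρ = (dP/dz)/g = 1.2 psi/ft / 9.81 m/s² = 27145 Pa/m / 9.81 m/s² = 2767.0 kg/m³
= 2.767 g/cm³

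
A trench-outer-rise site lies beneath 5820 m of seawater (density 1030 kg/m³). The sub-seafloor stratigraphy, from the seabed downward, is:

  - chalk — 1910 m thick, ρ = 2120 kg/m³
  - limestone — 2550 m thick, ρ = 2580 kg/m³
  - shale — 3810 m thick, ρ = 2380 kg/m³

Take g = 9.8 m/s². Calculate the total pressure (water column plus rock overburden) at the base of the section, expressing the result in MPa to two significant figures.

250 MPa

seawater: 1030 kg/m³ × 9.8 m/s² × 5820 m = 5.875×10^7 Pa = 58.75 MPa
chalk: 2120 kg/m³ × 9.8 m/s² × 1910 m = 3.968×10^7 Pa = 39.68 MPa
limestone: 2580 kg/m³ × 9.8 m/s² × 2550 m = 6.447×10^7 Pa = 64.47 MPa
shale: 2380 kg/m³ × 9.8 m/s² × 3810 m = 8.886×10^7 Pa = 88.86 MPa
Total = 58.75 + 39.68 + 64.47 + 88.86 = 251.77 MPa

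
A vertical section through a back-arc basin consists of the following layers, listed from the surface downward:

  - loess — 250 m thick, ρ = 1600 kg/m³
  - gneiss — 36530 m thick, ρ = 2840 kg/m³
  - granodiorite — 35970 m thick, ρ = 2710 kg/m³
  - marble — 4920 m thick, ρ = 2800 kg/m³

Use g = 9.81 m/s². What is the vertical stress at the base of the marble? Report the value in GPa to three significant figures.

loess: 1600 kg/m³ × 9.81 m/s² × 250 m = 3.924×10^6 Pa = 3.924×10^-3 GPa
gneiss: 2840 kg/m³ × 9.81 m/s² × 36530 m = 1.018×10^9 Pa = 1.018 GPa
granodiorite: 2710 kg/m³ × 9.81 m/s² × 35970 m = 9.563×10^8 Pa = 0.9563 GPa
marble: 2800 kg/m³ × 9.81 m/s² × 4920 m = 1.351×10^8 Pa = 0.1351 GPa
Total = 3.924×10^-3 + 1.018 + 0.9563 + 0.1351 = 2.1131 GPa

2.11 GPa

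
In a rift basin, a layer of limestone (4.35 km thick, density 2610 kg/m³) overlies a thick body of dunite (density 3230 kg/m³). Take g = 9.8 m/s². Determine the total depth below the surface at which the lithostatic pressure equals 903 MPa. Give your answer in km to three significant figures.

Pressure at base of upper layers: 2610×9.8×4350 = 1.113×10^8 Pa = 111.3 MPa
Remaining pressure to be supplied by dunite: 9.030×10^8 − 1.113×10^8 = 7.917×10^8 Pa
Additional depth in dunite = 7.917×10^8 Pa / (3230 kg/m³ × 9.8 m/s²) = 25012 m
Total depth = 4350 m + 25012 m = 29362 m
= 29.362 km

29.4 km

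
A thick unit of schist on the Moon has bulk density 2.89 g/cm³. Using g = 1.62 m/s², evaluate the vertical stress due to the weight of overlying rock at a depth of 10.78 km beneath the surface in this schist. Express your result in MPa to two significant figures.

50 MPa

schist: 2890 kg/m³ × 1.62 m/s² × 10780 m = 5.047×10^7 Pa = 50.47 MPa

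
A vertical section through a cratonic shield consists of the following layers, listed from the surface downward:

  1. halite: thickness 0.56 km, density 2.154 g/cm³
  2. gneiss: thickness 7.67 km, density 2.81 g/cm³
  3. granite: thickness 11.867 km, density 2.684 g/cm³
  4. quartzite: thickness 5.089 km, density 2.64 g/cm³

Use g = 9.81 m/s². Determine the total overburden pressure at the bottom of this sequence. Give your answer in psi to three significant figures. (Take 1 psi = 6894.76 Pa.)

halite: 2154 kg/m³ × 9.81 m/s² × 560 m = 1.183×10^7 Pa = 1716 psi
gneiss: 2810 kg/m³ × 9.81 m/s² × 7670 m = 2.114×10^8 Pa = 30666 psi
granite: 2684 kg/m³ × 9.81 m/s² × 11867 m = 3.125×10^8 Pa = 45318 psi
quartzite: 2640 kg/m³ × 9.81 m/s² × 5089 m = 1.318×10^8 Pa = 19116 psi
Total = 1716 + 30666 + 45318 + 19116 = 96816 psi

96800 psi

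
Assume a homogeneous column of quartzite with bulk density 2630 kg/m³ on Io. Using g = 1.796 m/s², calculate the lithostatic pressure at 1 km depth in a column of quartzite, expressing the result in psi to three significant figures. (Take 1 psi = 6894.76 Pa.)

685 psi

quartzite: 2630 kg/m³ × 1.796 m/s² × 1000 m = 4.723×10^6 Pa = 685.1 psi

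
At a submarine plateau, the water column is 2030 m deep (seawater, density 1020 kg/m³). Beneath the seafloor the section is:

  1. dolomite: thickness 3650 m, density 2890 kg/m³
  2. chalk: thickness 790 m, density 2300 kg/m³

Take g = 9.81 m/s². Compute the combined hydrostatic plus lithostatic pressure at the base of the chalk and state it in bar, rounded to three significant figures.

seawater: 1020 kg/m³ × 9.81 m/s² × 2030 m = 2.031×10^7 Pa = 203.1 bar
dolomite: 2890 kg/m³ × 9.81 m/s² × 3650 m = 1.035×10^8 Pa = 1035 bar
chalk: 2300 kg/m³ × 9.81 m/s² × 790 m = 1.782×10^7 Pa = 178.2 bar
Total = 203.1 + 1035 + 178.2 = 1416.2 bar

1420 bar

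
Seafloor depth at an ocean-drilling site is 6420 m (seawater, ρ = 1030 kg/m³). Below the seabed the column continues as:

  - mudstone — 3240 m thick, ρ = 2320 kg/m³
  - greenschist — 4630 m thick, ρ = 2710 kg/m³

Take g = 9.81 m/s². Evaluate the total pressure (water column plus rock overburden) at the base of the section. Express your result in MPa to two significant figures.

260 MPa

seawater: 1030 kg/m³ × 9.81 m/s² × 6420 m = 6.487×10^7 Pa = 64.87 MPa
mudstone: 2320 kg/m³ × 9.81 m/s² × 3240 m = 7.374×10^7 Pa = 73.74 MPa
greenschist: 2710 kg/m³ × 9.81 m/s² × 4630 m = 1.231×10^8 Pa = 123.1 MPa
Total = 64.87 + 73.74 + 123.1 = 261.70 MPa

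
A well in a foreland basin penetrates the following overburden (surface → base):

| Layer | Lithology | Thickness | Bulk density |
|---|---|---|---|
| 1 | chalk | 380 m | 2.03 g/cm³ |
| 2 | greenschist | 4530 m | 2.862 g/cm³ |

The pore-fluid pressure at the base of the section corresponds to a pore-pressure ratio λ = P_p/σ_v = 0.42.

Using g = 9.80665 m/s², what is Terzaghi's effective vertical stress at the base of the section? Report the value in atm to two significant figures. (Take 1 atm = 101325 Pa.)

770 atm

Overburden (lithostatic) stress σ_v:
chalk: 2030 kg/m³ × 9.80665 m/s² × 380 m = 7.565×10^6 Pa = 7.565 MPa
greenschist: 2862 kg/m³ × 9.80665 m/s² × 4530 m = 1.271×10^8 Pa = 127.1 MPa
Total = 7.565 + 127.1 = 134.71 MPa
Pore pressure P_p = λ·σ_v = 0.42 × 134.7 MPa = 56.58 MPa
Effective stress σ' = σ_v − P_p = 134.7 − 56.58 = 78.130 MPa = 771.08 atm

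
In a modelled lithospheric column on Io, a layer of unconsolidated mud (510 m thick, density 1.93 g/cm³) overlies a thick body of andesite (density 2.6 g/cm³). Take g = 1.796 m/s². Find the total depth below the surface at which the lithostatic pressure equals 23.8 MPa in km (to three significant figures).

5.23 km

Pressure at base of upper layers: 1930×1.796×510 = 1.768×10^6 Pa = 1.768 MPa
Remaining pressure to be supplied by andesite: 2.380×10^7 − 1.768×10^6 = 2.203×10^7 Pa
Additional depth in andesite = 2.203×10^7 Pa / (2600 kg/m³ × 1.796 m/s²) = 4718.2 m
Total depth = 510 m + 4718.2 m = 5228.2 m
= 5.2282 km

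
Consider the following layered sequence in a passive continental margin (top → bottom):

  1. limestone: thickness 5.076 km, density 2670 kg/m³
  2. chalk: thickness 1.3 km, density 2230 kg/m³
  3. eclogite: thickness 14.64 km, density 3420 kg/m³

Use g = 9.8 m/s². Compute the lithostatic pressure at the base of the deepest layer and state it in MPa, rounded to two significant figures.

650 MPa

limestone: 2670 kg/m³ × 9.8 m/s² × 5076 m = 1.328×10^8 Pa = 132.8 MPa
chalk: 2230 kg/m³ × 9.8 m/s² × 1300 m = 2.841×10^7 Pa = 28.41 MPa
eclogite: 3420 kg/m³ × 9.8 m/s² × 14640 m = 4.907×10^8 Pa = 490.7 MPa
Total = 132.8 + 28.41 + 490.7 = 651.90 MPa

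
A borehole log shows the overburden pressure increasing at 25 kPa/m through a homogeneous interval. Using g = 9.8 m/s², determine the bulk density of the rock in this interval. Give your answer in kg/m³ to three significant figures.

2550 kg/m³

ρ = (dP/dz)/g = 25 kPa/m / 9.8 m/s² = 25000 Pa/m / 9.8 m/s² = 2551.0 kg/m³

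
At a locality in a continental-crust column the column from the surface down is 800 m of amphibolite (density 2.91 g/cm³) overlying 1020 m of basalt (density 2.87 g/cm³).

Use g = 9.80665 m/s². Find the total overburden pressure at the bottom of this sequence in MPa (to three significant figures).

amphibolite: 2910 kg/m³ × 9.80665 m/s² × 800 m = 2.283×10^7 Pa = 22.83 MPa
basalt: 2870 kg/m³ × 9.80665 m/s² × 1020 m = 2.871×10^7 Pa = 28.71 MPa
Total = 22.83 + 28.71 = 51.538 MPa

51.5 MPa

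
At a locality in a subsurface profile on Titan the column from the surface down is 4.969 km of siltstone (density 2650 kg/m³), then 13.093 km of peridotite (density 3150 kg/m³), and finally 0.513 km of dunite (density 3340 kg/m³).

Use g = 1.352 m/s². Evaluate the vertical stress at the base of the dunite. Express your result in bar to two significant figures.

siltstone: 2650 kg/m³ × 1.352 m/s² × 4969 m = 1.780×10^7 Pa = 178.0 bar
peridotite: 3150 kg/m³ × 1.352 m/s² × 13093 m = 5.576×10^7 Pa = 557.6 bar
dunite: 3340 kg/m³ × 1.352 m/s² × 513 m = 2.317×10^6 Pa = 23.17 bar
Total = 178.0 + 557.6 + 23.17 = 758.80 bar

760 bar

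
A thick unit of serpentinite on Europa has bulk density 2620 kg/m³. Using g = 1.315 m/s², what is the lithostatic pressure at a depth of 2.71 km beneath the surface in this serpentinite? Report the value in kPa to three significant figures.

serpentinite: 2620 kg/m³ × 1.315 m/s² × 2710 m = 9.337×10^6 Pa = 9337 kPa

9340 kPa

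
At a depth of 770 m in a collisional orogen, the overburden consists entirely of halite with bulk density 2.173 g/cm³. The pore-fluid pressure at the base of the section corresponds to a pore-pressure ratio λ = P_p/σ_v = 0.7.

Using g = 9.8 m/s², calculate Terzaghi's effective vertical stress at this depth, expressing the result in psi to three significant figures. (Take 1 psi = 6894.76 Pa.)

713 psi

Overburden (lithostatic) stress σ_v:
halite: 2173 kg/m³ × 9.8 m/s² × 770 m = 1.640×10^7 Pa = 16.40 MPa
Pore pressure P_p = λ·σ_v = 0.7 × 16.40 MPa = 11.48 MPa
Effective stress σ' = σ_v − P_p = 16.40 − 11.48 = 4.9192 MPa = 713.48 psi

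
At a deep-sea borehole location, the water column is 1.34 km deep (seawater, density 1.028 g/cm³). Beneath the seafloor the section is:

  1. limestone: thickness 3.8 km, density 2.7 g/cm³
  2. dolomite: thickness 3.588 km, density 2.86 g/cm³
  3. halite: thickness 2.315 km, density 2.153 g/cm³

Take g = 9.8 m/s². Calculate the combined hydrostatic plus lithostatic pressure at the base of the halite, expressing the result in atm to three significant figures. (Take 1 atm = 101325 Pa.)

2600 atm

seawater: 1028 kg/m³ × 9.8 m/s² × 1340 m = 1.350×10^7 Pa = 133.2 atm
limestone: 2700 kg/m³ × 9.8 m/s² × 3800 m = 1.005×10^8 Pa = 992.3 atm
dolomite: 2860 kg/m³ × 9.8 m/s² × 3588 m = 1.006×10^8 Pa = 992.5 atm
halite: 2153 kg/m³ × 9.8 m/s² × 2315 m = 4.885×10^7 Pa = 482.1 atm
Total = 133.2 + 992.3 + 992.5 + 482.1 = 2600.1 atm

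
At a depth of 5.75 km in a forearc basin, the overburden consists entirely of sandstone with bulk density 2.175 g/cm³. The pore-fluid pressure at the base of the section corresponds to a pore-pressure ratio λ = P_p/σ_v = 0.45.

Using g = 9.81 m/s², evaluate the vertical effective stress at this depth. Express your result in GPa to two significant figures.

Overburden (lithostatic) stress σ_v:
sandstone: 2175 kg/m³ × 9.81 m/s² × 5750 m = 1.227×10^8 Pa = 122.7 MPa
Pore pressure P_p = λ·σ_v = 0.45 × 122.7 MPa = 55.21 MPa
Effective stress σ' = σ_v − P_p = 122.7 − 55.21 = 67.477 MPa = 0.067477 GPa

0.067 GPa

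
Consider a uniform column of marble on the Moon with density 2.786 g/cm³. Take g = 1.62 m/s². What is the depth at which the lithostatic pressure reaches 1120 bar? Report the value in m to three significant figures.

h = P/(ρg) = 1120 bar / (2786 kg/m³ × 1.62 m/s²) = 1.120×10^8 Pa / 4513.3 Pa/m = 24815 m

24800 m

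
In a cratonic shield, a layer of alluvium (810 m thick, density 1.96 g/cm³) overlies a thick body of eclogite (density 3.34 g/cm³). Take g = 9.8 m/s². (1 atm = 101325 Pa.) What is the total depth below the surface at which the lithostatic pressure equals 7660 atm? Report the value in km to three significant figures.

24.0 km

Pressure at base of upper layers: 1960×9.8×810 = 1.556×10^7 Pa = 153.6 atm
Remaining pressure to be supplied by eclogite: 7.761×10^8 − 1.556×10^7 = 7.606×10^8 Pa
Additional depth in eclogite = 7.606×10^8 Pa / (3340 kg/m³ × 9.8 m/s²) = 23237 m
Total depth = 810 m + 23237 m = 24047 m
= 24.047 km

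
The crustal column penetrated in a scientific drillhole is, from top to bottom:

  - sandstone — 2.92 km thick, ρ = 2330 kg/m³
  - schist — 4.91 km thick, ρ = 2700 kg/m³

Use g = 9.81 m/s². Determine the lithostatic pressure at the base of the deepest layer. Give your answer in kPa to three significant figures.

sandstone: 2330 kg/m³ × 9.81 m/s² × 2920 m = 6.674×10^7 Pa = 66743 kPa
schist: 2700 kg/m³ × 9.81 m/s² × 4910 m = 1.301×10^8 Pa = 1.301×10^5 kPa
Total = 66743 + 1.301×10^5 = 1.9679×10^5 kPa

197000 kPa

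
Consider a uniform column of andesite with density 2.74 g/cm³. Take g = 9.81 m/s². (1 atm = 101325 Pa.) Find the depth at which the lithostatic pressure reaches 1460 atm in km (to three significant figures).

h = P/(ρg) = 1460 atm / (2740 kg/m³ × 9.81 m/s²) = 1.479×10^8 Pa / 26879 Pa/m = 5503.6 m
= 5.5036 km

5.50 km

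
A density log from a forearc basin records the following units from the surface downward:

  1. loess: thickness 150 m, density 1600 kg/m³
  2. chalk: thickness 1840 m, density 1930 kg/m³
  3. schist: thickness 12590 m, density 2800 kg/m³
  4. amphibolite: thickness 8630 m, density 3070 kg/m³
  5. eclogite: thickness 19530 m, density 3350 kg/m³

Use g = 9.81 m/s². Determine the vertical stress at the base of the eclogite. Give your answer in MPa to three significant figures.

1280 MPa

loess: 1600 kg/m³ × 9.81 m/s² × 150 m = 2.354×10^6 Pa = 2.354 MPa
chalk: 1930 kg/m³ × 9.81 m/s² × 1840 m = 3.484×10^7 Pa = 34.84 MPa
schist: 2800 kg/m³ × 9.81 m/s² × 12590 m = 3.458×10^8 Pa = 345.8 MPa
amphibolite: 3070 kg/m³ × 9.81 m/s² × 8630 m = 2.599×10^8 Pa = 259.9 MPa
eclogite: 3350 kg/m³ × 9.81 m/s² × 19530 m = 6.418×10^8 Pa = 641.8 MPa
Total = 2.354 + 34.84 + 345.8 + 259.9 + 641.8 = 1284.7 MPa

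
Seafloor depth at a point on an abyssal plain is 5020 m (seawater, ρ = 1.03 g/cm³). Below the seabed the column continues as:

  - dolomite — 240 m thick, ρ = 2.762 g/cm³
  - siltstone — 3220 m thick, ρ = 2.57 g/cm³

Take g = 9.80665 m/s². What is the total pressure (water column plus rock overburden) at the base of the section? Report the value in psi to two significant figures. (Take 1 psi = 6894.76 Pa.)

seawater: 1030 kg/m³ × 9.80665 m/s² × 5020 m = 5.071×10^7 Pa = 7354 psi
dolomite: 2762 kg/m³ × 9.80665 m/s² × 240 m = 6.501×10^6 Pa = 942.8 psi
siltstone: 2570 kg/m³ × 9.80665 m/s² × 3220 m = 8.115×10^7 Pa = 11770 psi
Total = 7354 + 942.8 + 11770 = 20068 psi

20000 psi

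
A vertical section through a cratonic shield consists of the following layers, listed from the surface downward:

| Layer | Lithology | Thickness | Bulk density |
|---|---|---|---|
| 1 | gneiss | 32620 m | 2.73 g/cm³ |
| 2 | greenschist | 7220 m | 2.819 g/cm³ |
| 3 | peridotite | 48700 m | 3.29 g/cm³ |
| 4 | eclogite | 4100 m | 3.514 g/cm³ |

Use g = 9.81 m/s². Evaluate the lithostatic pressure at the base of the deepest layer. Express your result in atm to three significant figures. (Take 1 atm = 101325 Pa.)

gneiss: 2730 kg/m³ × 9.81 m/s² × 32620 m = 8.736×10^8 Pa = 8622 atm
greenschist: 2819 kg/m³ × 9.81 m/s² × 7220 m = 1.997×10^8 Pa = 1971 atm
peridotite: 3290 kg/m³ × 9.81 m/s² × 48700 m = 1.572×10^9 Pa = 15512 atm
eclogite: 3514 kg/m³ × 9.81 m/s² × 4100 m = 1.413×10^8 Pa = 1395 atm
Total = 8622 + 1971 + 15512 + 1395 = 27500 atm

27500 atm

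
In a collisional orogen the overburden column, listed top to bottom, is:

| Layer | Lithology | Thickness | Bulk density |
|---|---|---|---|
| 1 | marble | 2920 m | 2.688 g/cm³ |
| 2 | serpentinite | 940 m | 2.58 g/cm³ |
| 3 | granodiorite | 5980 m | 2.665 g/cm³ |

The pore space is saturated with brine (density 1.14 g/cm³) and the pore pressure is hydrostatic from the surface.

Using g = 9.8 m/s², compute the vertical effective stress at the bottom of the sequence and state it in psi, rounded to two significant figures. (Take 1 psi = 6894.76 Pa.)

Overburden (lithostatic) stress σ_v:
marble: 2688 kg/m³ × 9.8 m/s² × 2920 m = 7.692×10^7 Pa = 76.92 MPa
serpentinite: 2580 kg/m³ × 9.8 m/s² × 940 m = 2.377×10^7 Pa = 23.77 MPa
granodiorite: 2665 kg/m³ × 9.8 m/s² × 5980 m = 1.562×10^8 Pa = 156.2 MPa
Total = 76.92 + 23.77 + 156.2 = 256.87 MPa
Pore pressure P_p = 1140 kg/m³ × 9.8 m/s² × 9840 m = 1.099×10^8 Pa = 109.9 MPa
Effective stress σ' = σ_v − P_p = 256.9 − 109.9 = 146.93 MPa = 21311 psi

21000 psi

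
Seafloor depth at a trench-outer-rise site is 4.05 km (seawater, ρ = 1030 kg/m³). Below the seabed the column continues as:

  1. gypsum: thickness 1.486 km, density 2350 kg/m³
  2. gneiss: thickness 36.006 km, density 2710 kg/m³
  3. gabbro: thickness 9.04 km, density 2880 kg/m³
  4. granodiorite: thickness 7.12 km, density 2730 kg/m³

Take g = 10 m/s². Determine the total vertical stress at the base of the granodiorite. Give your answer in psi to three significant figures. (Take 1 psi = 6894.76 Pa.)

219000 psi

seawater: 1030 kg/m³ × 10 m/s² × 4050 m = 4.171×10^7 Pa = 6050 psi
gypsum: 2350 kg/m³ × 10 m/s² × 1486 m = 3.492×10^7 Pa = 5065 psi
gneiss: 2710 kg/m³ × 10 m/s² × 36006 m = 9.758×10^8 Pa = 1.415×10^5 psi
gabbro: 2880 kg/m³ × 10 m/s² × 9040 m = 2.604×10^8 Pa = 37761 psi
granodiorite: 2730 kg/m³ × 10 m/s² × 7120 m = 1.944×10^8 Pa = 28192 psi
Total = 6050 + 5065 + 1.415×10^5 + 37761 + 28192 = 2.1859×10^5 psi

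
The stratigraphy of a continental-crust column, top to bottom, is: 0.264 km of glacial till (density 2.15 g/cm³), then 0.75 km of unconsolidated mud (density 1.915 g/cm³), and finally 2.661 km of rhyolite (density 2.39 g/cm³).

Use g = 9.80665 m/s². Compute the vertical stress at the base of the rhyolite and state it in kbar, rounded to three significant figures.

glacial till: 2150 kg/m³ × 9.80665 m/s² × 264 m = 5.566×10^6 Pa = 0.05566 kbar
unconsolidated mud: 1915 kg/m³ × 9.80665 m/s² × 750 m = 1.408×10^7 Pa = 0.1408 kbar
rhyolite: 2390 kg/m³ × 9.80665 m/s² × 2661 m = 6.237×10^7 Pa = 0.6237 kbar
Total = 0.05566 + 0.1408 + 0.6237 = 0.82019 kbar

0.820 kbar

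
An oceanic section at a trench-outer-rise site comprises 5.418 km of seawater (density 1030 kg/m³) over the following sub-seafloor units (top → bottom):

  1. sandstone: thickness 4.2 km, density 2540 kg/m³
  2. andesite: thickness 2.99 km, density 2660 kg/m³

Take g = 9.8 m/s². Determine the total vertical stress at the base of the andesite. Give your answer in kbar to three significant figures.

2.37 kbar

seawater: 1030 kg/m³ × 9.8 m/s² × 5418 m = 5.469×10^7 Pa = 0.5469 kbar
sandstone: 2540 kg/m³ × 9.8 m/s² × 4200 m = 1.045×10^8 Pa = 1.045 kbar
andesite: 2660 kg/m³ × 9.8 m/s² × 2990 m = 7.794×10^7 Pa = 0.7794 kbar
Total = 0.5469 + 1.045 + 0.7794 = 2.3718 kbar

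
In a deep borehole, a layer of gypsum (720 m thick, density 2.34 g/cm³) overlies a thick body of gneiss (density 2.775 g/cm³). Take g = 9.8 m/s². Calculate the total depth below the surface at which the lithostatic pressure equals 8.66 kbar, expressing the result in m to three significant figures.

32000 m

Pressure at base of upper layers: 2340×9.8×720 = 1.651×10^7 Pa = 0.1651 kbar
Remaining pressure to be supplied by gneiss: 8.660×10^8 − 1.651×10^7 = 8.495×10^8 Pa
Additional depth in gneiss = 8.495×10^8 Pa / (2775 kg/m³ × 9.8 m/s²) = 31237 m
Total depth = 720 m + 31237 m = 31957 m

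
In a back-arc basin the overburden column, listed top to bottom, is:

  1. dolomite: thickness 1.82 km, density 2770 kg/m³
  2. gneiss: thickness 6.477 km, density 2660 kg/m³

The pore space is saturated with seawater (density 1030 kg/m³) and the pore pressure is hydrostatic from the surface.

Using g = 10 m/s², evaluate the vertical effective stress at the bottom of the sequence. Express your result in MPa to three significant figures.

Overburden (lithostatic) stress σ_v:
dolomite: 2770 kg/m³ × 10 m/s² × 1820 m = 5.041×10^7 Pa = 50.41 MPa
gneiss: 2660 kg/m³ × 10 m/s² × 6477 m = 1.723×10^8 Pa = 172.3 MPa
Total = 50.41 + 172.3 = 222.70 MPa
Pore pressure P_p = 1030 kg/m³ × 10 m/s² × 8297 m = 8.546×10^7 Pa = 85.46 MPa
Effective stress σ' = σ_v − P_p = 222.7 − 85.46 = 137.24 MPa

137 MPa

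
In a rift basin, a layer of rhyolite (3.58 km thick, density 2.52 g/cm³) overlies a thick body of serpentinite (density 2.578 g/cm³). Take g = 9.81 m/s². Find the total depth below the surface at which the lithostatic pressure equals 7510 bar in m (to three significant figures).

Pressure at base of upper layers: 2520×9.81×3580 = 8.850×10^7 Pa = 885.0 bar
Remaining pressure to be supplied by serpentinite: 7.510×10^8 − 8.850×10^7 = 6.625×10^8 Pa
Additional depth in serpentinite = 6.625×10^8 Pa / (2578 kg/m³ × 9.81 m/s²) = 26196 m
Total depth = 3580 m + 26196 m = 29776 m

29800 m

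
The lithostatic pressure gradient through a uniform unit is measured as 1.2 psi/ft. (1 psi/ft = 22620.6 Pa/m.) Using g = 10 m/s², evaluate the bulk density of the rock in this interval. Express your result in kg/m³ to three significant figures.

2710 kg/m³

ρ = (dP/dz)/g = 1.2 psi/ft / 10 m/s² = 27145 Pa/m / 10 m/s² = 2714.5 kg/m³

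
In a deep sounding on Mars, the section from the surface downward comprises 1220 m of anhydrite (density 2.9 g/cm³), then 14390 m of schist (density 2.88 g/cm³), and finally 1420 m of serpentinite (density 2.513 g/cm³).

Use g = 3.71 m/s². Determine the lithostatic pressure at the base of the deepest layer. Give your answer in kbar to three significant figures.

anhydrite: 2900 kg/m³ × 3.71 m/s² × 1220 m = 1.313×10^7 Pa = 0.1313 kbar
schist: 2880 kg/m³ × 3.71 m/s² × 14390 m = 1.538×10^8 Pa = 1.538 kbar
serpentinite: 2513 kg/m³ × 3.71 m/s² × 1420 m = 1.324×10^7 Pa = 0.1324 kbar
Total = 0.1313 + 1.538 + 0.1324 = 1.8012 kbar

1.80 kbar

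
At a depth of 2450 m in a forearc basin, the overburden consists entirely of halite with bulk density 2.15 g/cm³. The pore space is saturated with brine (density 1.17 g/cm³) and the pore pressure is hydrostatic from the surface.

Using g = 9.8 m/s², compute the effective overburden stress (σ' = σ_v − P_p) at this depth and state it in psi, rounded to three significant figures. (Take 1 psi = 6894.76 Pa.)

3410 psi

Overburden (lithostatic) stress σ_v:
halite: 2150 kg/m³ × 9.8 m/s² × 2450 m = 5.162×10^7 Pa = 51.62 MPa
Pore pressure P_p = 1170 kg/m³ × 9.8 m/s² × 2450 m = 2.809×10^7 Pa = 28.09 MPa
Effective stress σ' = σ_v − P_p = 51.62 − 28.09 = 23.530 MPa = 3412.7 psi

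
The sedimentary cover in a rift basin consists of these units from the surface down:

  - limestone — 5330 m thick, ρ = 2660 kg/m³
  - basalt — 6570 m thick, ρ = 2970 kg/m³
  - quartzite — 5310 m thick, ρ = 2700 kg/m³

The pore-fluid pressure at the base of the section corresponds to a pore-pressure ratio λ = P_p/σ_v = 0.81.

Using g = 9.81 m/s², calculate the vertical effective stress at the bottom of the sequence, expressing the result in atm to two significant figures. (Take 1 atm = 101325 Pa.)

880 atm

Overburden (lithostatic) stress σ_v:
limestone: 2660 kg/m³ × 9.81 m/s² × 5330 m = 1.391×10^8 Pa = 139.1 MPa
basalt: 2970 kg/m³ × 9.81 m/s² × 6570 m = 1.914×10^8 Pa = 191.4 MPa
quartzite: 2700 kg/m³ × 9.81 m/s² × 5310 m = 1.406×10^8 Pa = 140.6 MPa
Total = 139.1 + 191.4 + 140.6 = 471.15 MPa
Pore pressure P_p = λ·σ_v = 0.81 × 471.2 MPa = 381.6 MPa
Effective stress σ' = σ_v − P_p = 471.2 − 381.6 = 89.519 MPa = 883.48 atm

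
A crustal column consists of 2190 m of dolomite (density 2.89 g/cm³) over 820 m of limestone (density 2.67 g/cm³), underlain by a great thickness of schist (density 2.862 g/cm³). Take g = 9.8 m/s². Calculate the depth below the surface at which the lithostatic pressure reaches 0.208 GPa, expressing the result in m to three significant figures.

Pressure at base of upper layers: 2890×9.8×2190 + 2670×9.8×820 = 8.348×10^7 Pa = 0.08348 GPa
Remaining pressure to be supplied by schist: 2.080×10^8 − 8.348×10^7 = 1.245×10^8 Pa
Additional depth in schist = 1.245×10^8 Pa / (2862 kg/m³ × 9.8 m/s²) = 4439.5 m
Total depth = 3010 m + 4439.5 m = 7449.5 m

7450 m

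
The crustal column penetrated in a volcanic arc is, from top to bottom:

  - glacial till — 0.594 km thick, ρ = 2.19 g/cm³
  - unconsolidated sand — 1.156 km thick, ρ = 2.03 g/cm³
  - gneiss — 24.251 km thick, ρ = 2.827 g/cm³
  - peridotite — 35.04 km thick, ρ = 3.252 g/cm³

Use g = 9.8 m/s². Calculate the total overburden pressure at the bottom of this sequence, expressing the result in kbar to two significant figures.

18 kbar

glacial till: 2190 kg/m³ × 9.8 m/s² × 594 m = 1.275×10^7 Pa = 0.1275 kbar
unconsolidated sand: 2030 kg/m³ × 9.8 m/s² × 1156 m = 2.300×10^7 Pa = 0.2300 kbar
gneiss: 2827 kg/m³ × 9.8 m/s² × 24251 m = 6.719×10^8 Pa = 6.719 kbar
peridotite: 3252 kg/m³ × 9.8 m/s² × 35040 m = 1.117×10^9 Pa = 11.17 kbar
Total = 0.1275 + 0.2300 + 6.719 + 11.17 = 18.243 kbar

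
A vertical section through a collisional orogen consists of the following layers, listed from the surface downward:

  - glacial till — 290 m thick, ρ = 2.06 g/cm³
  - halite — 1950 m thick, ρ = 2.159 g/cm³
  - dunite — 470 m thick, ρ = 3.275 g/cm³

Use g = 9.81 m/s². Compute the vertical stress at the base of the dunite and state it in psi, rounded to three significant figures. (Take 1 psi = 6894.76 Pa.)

glacial till: 2060 kg/m³ × 9.81 m/s² × 290 m = 5.860×10^6 Pa = 850.0 psi
halite: 2159 kg/m³ × 9.81 m/s² × 1950 m = 4.130×10^7 Pa = 5990 psi
dunite: 3275 kg/m³ × 9.81 m/s² × 470 m = 1.510×10^7 Pa = 2190 psi
Total = 850.0 + 5990 + 2190 = 9030.2 psi

9030 psi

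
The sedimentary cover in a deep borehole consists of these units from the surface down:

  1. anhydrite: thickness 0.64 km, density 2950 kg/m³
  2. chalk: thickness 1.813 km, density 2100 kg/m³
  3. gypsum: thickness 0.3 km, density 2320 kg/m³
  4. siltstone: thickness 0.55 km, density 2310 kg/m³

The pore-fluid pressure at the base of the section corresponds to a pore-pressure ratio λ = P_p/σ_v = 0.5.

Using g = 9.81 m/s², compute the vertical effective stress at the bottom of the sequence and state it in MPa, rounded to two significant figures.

Overburden (lithostatic) stress σ_v:
anhydrite: 2950 kg/m³ × 9.81 m/s² × 640 m = 1.852×10^7 Pa = 18.52 MPa
chalk: 2100 kg/m³ × 9.81 m/s² × 1813 m = 3.735×10^7 Pa = 37.35 MPa
gypsum: 2320 kg/m³ × 9.81 m/s² × 300 m = 6.828×10^6 Pa = 6.828 MPa
siltstone: 2310 kg/m³ × 9.81 m/s² × 550 m = 1.246×10^7 Pa = 12.46 MPa
Total = 18.52 + 37.35 + 6.828 + 12.46 = 75.162 MPa
Pore pressure P_p = λ·σ_v = 0.5 × 75.16 MPa = 37.58 MPa
Effective stress σ' = σ_v − P_p = 75.16 − 37.58 = 37.581 MPa

38 MPa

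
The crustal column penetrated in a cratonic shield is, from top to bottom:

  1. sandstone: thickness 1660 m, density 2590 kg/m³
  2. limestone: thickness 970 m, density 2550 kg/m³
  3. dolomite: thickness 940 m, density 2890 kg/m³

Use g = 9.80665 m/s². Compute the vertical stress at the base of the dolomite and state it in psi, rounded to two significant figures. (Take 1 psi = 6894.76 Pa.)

13000 psi

sandstone: 2590 kg/m³ × 9.80665 m/s² × 1660 m = 4.216×10^7 Pa = 6115 psi
limestone: 2550 kg/m³ × 9.80665 m/s² × 970 m = 2.426×10^7 Pa = 3518 psi
dolomite: 2890 kg/m³ × 9.80665 m/s² × 940 m = 2.664×10^7 Pa = 3864 psi
Total = 6115 + 3518 + 3864 = 13497 psi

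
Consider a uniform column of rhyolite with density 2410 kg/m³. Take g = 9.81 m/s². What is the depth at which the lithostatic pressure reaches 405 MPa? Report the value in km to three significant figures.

17.1 km

h = P/(ρg) = 405 MPa / (2410 kg/m³ × 9.81 m/s²) = 4.050×10^8 Pa / 23642 Pa/m = 17130 m
= 17.130 km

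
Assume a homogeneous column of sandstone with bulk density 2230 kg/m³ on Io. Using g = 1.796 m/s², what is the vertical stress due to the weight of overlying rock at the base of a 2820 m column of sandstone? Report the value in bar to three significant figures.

sandstone: 2230 kg/m³ × 1.796 m/s² × 2820 m = 1.129×10^7 Pa = 112.9 bar

113 bar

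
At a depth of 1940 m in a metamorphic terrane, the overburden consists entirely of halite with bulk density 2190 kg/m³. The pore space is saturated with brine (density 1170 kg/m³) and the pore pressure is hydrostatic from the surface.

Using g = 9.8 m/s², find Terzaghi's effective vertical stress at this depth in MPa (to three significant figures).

19.4 MPa

Overburden (lithostatic) stress σ_v:
halite: 2190 kg/m³ × 9.8 m/s² × 1940 m = 4.164×10^7 Pa = 41.64 MPa
Pore pressure P_p = 1170 kg/m³ × 9.8 m/s² × 1940 m = 2.224×10^7 Pa = 22.24 MPa
Effective stress σ' = σ_v − P_p = 41.64 − 22.24 = 19.392 MPa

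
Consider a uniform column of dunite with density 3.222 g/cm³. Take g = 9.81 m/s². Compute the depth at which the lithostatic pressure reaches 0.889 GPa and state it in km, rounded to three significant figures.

h = P/(ρg) = 0.889 GPa / (3222 kg/m³ × 9.81 m/s²) = 8.890×10^8 Pa / 31608 Pa/m = 28126 m
= 28.126 km

28.1 km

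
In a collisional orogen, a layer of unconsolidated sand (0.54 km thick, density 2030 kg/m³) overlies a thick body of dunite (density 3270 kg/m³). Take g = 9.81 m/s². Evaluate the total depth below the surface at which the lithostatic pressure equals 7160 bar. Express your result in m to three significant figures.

22500 m

Pressure at base of upper layers: 2030×9.81×540 = 1.075×10^7 Pa = 107.5 bar
Remaining pressure to be supplied by dunite: 7.160×10^8 − 1.075×10^7 = 7.052×10^8 Pa
Additional depth in dunite = 7.052×10^8 Pa / (3270 kg/m³ × 9.81 m/s²) = 21985 m
Total depth = 540 m + 21985 m = 22525 m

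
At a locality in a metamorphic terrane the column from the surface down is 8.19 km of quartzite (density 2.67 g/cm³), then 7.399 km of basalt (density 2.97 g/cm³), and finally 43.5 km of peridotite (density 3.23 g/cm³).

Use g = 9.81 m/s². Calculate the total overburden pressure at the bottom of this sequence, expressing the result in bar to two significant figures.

quartzite: 2670 kg/m³ × 9.81 m/s² × 8190 m = 2.145×10^8 Pa = 2145 bar
basalt: 2970 kg/m³ × 9.81 m/s² × 7399 m = 2.156×10^8 Pa = 2156 bar
peridotite: 3230 kg/m³ × 9.81 m/s² × 43500 m = 1.378×10^9 Pa = 13784 bar
Total = 2145 + 2156 + 13784 = 18084 bar

18000 bar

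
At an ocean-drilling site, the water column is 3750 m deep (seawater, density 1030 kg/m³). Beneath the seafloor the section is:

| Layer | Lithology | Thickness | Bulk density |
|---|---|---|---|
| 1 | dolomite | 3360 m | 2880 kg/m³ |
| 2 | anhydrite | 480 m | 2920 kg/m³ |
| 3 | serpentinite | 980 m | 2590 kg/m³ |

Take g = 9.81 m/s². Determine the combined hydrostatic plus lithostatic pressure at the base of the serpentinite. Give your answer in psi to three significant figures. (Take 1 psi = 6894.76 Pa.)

24900 psi

seawater: 1030 kg/m³ × 9.81 m/s² × 3750 m = 3.789×10^7 Pa = 5496 psi
dolomite: 2880 kg/m³ × 9.81 m/s² × 3360 m = 9.493×10^7 Pa = 13768 psi
anhydrite: 2920 kg/m³ × 9.81 m/s² × 480 m = 1.375×10^7 Pa = 1994 psi
serpentinite: 2590 kg/m³ × 9.81 m/s² × 980 m = 2.490×10^7 Pa = 3611 psi
Total = 5496 + 13768 + 1994 + 3611 = 24870 psi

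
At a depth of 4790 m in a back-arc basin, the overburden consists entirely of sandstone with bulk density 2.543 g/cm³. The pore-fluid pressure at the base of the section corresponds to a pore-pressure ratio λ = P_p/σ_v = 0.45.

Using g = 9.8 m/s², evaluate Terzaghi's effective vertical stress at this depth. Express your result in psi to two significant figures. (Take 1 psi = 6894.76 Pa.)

9500 psi

Overburden (lithostatic) stress σ_v:
sandstone: 2543 kg/m³ × 9.8 m/s² × 4790 m = 1.194×10^8 Pa = 119.4 MPa
Pore pressure P_p = λ·σ_v = 0.45 × 119.4 MPa = 53.72 MPa
Effective stress σ' = σ_v − P_p = 119.4 − 53.72 = 65.655 MPa = 9522.5 psi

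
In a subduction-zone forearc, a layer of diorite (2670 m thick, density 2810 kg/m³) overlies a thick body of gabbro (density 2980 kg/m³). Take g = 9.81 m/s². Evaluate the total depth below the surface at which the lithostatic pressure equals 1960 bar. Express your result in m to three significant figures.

Pressure at base of upper layers: 2810×9.81×2670 = 7.360×10^7 Pa = 736.0 bar
Remaining pressure to be supplied by gabbro: 1.960×10^8 − 7.360×10^7 = 1.224×10^8 Pa
Additional depth in gabbro = 1.224×10^8 Pa / (2980 kg/m³ × 9.81 m/s²) = 4186.9 m
Total depth = 2670 m + 4186.9 m = 6856.9 m

6860 m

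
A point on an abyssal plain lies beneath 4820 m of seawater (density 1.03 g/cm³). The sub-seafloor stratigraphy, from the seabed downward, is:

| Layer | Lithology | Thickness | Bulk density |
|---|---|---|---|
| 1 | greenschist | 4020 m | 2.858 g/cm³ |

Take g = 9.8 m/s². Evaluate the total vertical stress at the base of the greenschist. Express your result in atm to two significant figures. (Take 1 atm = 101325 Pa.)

seawater: 1030 kg/m³ × 9.8 m/s² × 4820 m = 4.865×10^7 Pa = 480.2 atm
greenschist: 2858 kg/m³ × 9.8 m/s² × 4020 m = 1.126×10^8 Pa = 1111 atm
Total = 480.2 + 1111 = 1591.4 atm

1600 atm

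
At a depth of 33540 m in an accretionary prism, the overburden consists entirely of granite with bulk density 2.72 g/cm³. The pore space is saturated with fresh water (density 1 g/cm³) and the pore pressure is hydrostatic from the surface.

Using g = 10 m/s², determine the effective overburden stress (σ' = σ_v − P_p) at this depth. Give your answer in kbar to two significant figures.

Overburden (lithostatic) stress σ_v:
granite: 2720 kg/m³ × 10 m/s² × 33540 m = 9.123×10^8 Pa = 912.3 MPa
Pore pressure P_p = 1000 kg/m³ × 10 m/s² × 33540 m = 3.354×10^8 Pa = 335.4 MPa
Effective stress σ' = σ_v − P_p = 912.3 − 335.4 = 576.89 MPa = 5.7689 kbar

5.8 kbar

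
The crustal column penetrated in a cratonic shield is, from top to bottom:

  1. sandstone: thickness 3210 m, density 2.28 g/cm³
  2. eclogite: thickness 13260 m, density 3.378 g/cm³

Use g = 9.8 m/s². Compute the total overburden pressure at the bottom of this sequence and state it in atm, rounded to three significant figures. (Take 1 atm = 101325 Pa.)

sandstone: 2280 kg/m³ × 9.8 m/s² × 3210 m = 7.172×10^7 Pa = 707.9 atm
eclogite: 3378 kg/m³ × 9.8 m/s² × 13260 m = 4.390×10^8 Pa = 4332 atm
Total = 707.9 + 4332 = 5040.1 atm

5040 atm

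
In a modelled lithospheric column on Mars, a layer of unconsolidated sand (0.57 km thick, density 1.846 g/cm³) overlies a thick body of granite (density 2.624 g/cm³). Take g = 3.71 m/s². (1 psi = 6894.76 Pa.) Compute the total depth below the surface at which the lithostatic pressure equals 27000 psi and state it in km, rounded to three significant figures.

19.3 km

Pressure at base of upper layers: 1846×3.71×570 = 3.904×10^6 Pa = 566.2 psi
Remaining pressure to be supplied by granite: 1.862×10^8 − 3.904×10^6 = 1.823×10^8 Pa
Additional depth in granite = 1.823×10^8 Pa / (2624 kg/m³ × 3.71 m/s²) = 18722 m
Total depth = 570 m + 18722 m = 19292 m
= 19.292 km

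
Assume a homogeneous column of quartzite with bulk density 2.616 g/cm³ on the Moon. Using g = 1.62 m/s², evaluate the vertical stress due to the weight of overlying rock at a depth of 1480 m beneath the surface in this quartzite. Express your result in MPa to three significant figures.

quartzite: 2616 kg/m³ × 1.62 m/s² × 1480 m = 6.272×10^6 Pa = 6.272 MPa

6.27 MPa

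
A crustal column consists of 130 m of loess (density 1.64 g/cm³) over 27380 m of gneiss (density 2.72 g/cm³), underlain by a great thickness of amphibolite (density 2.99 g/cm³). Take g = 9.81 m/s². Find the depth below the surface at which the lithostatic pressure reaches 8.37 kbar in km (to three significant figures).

31.1 km

Pressure at base of upper layers: 1640×9.81×130 + 2720×9.81×27380 = 7.327×10^8 Pa = 7.327 kbar
Remaining pressure to be supplied by amphibolite: 8.370×10^8 − 7.327×10^8 = 1.043×10^8 Pa
Additional depth in amphibolite = 1.043×10^8 Pa / (2990 kg/m³ × 9.81 m/s²) = 3556.6 m
Total depth = 27510 m + 3556.6 m = 31067 m
= 31.067 km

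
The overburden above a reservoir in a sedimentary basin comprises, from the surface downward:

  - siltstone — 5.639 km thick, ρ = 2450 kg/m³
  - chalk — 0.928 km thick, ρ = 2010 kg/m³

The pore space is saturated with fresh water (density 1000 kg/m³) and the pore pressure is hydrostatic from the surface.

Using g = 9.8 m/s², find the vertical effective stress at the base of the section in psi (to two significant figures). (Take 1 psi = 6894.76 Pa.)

13000 psi

Overburden (lithostatic) stress σ_v:
siltstone: 2450 kg/m³ × 9.8 m/s² × 5639 m = 1.354×10^8 Pa = 135.4 MPa
chalk: 2010 kg/m³ × 9.8 m/s² × 928 m = 1.828×10^7 Pa = 18.28 MPa
Total = 135.4 + 18.28 = 153.67 MPa
Pore pressure P_p = 1000 kg/m³ × 9.8 m/s² × 6567 m = 6.436×10^7 Pa = 64.36 MPa
Effective stress σ' = σ_v − P_p = 153.7 − 64.36 = 89.316 MPa = 12954 psi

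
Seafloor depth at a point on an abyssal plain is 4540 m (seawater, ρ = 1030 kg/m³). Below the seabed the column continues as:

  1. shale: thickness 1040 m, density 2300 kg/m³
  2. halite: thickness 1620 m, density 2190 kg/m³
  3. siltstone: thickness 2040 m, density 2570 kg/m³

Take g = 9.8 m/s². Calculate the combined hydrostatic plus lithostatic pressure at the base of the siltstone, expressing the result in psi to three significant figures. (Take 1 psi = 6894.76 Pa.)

seawater: 1030 kg/m³ × 9.8 m/s² × 4540 m = 4.583×10^7 Pa = 6647 psi
shale: 2300 kg/m³ × 9.8 m/s² × 1040 m = 2.344×10^7 Pa = 3400 psi
halite: 2190 kg/m³ × 9.8 m/s² × 1620 m = 3.477×10^7 Pa = 5043 psi
siltstone: 2570 kg/m³ × 9.8 m/s² × 2040 m = 5.138×10^7 Pa = 7452 psi
Total = 6647 + 3400 + 5043 + 7452 = 22541 psi

22500 psi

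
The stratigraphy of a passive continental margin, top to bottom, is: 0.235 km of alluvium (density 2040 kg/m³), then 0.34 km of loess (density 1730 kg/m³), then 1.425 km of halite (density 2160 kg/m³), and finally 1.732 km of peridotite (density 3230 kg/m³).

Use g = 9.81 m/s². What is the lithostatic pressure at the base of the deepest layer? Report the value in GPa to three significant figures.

alluvium: 2040 kg/m³ × 9.81 m/s² × 235 m = 4.703×10^6 Pa = 4.703×10^-3 GPa
loess: 1730 kg/m³ × 9.81 m/s² × 340 m = 5.770×10^6 Pa = 5.770×10^-3 GPa
halite: 2160 kg/m³ × 9.81 m/s² × 1425 m = 3.020×10^7 Pa = 0.03020 GPa
peridotite: 3230 kg/m³ × 9.81 m/s² × 1732 m = 5.488×10^7 Pa = 0.05488 GPa
Total = 4.703×10^-3 + 5.770×10^-3 + 0.03020 + 0.05488 = 0.095549 GPa

0.0955 GPa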